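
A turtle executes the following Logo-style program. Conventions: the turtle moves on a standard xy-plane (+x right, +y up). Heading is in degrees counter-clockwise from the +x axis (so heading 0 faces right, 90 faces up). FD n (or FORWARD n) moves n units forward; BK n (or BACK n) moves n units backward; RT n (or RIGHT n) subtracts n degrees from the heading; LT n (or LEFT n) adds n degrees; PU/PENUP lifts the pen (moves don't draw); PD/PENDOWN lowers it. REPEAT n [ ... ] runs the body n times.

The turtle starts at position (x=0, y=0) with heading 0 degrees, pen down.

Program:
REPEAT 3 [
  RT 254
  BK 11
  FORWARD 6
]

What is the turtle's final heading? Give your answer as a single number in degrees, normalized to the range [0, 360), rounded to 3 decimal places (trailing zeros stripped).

Answer: 318

Derivation:
Executing turtle program step by step:
Start: pos=(0,0), heading=0, pen down
REPEAT 3 [
  -- iteration 1/3 --
  RT 254: heading 0 -> 106
  BK 11: (0,0) -> (3.032,-10.574) [heading=106, draw]
  FD 6: (3.032,-10.574) -> (1.378,-4.806) [heading=106, draw]
  -- iteration 2/3 --
  RT 254: heading 106 -> 212
  BK 11: (1.378,-4.806) -> (10.707,1.023) [heading=212, draw]
  FD 6: (10.707,1.023) -> (5.618,-2.157) [heading=212, draw]
  -- iteration 3/3 --
  RT 254: heading 212 -> 318
  BK 11: (5.618,-2.157) -> (-2.556,5.204) [heading=318, draw]
  FD 6: (-2.556,5.204) -> (1.903,1.189) [heading=318, draw]
]
Final: pos=(1.903,1.189), heading=318, 6 segment(s) drawn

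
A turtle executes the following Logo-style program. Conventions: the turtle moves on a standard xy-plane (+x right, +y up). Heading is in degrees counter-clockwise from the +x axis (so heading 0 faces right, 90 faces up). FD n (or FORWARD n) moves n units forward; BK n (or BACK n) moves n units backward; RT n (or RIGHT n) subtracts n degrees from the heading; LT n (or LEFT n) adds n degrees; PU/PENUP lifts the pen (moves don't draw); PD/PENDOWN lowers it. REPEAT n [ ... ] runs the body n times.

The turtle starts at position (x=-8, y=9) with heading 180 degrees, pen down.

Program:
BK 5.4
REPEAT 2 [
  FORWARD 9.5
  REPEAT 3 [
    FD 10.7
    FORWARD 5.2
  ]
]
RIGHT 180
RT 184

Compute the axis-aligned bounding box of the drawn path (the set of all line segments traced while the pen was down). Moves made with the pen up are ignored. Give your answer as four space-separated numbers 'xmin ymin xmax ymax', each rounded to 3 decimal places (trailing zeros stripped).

Answer: -117 9 -2.6 9

Derivation:
Executing turtle program step by step:
Start: pos=(-8,9), heading=180, pen down
BK 5.4: (-8,9) -> (-2.6,9) [heading=180, draw]
REPEAT 2 [
  -- iteration 1/2 --
  FD 9.5: (-2.6,9) -> (-12.1,9) [heading=180, draw]
  REPEAT 3 [
    -- iteration 1/3 --
    FD 10.7: (-12.1,9) -> (-22.8,9) [heading=180, draw]
    FD 5.2: (-22.8,9) -> (-28,9) [heading=180, draw]
    -- iteration 2/3 --
    FD 10.7: (-28,9) -> (-38.7,9) [heading=180, draw]
    FD 5.2: (-38.7,9) -> (-43.9,9) [heading=180, draw]
    -- iteration 3/3 --
    FD 10.7: (-43.9,9) -> (-54.6,9) [heading=180, draw]
    FD 5.2: (-54.6,9) -> (-59.8,9) [heading=180, draw]
  ]
  -- iteration 2/2 --
  FD 9.5: (-59.8,9) -> (-69.3,9) [heading=180, draw]
  REPEAT 3 [
    -- iteration 1/3 --
    FD 10.7: (-69.3,9) -> (-80,9) [heading=180, draw]
    FD 5.2: (-80,9) -> (-85.2,9) [heading=180, draw]
    -- iteration 2/3 --
    FD 10.7: (-85.2,9) -> (-95.9,9) [heading=180, draw]
    FD 5.2: (-95.9,9) -> (-101.1,9) [heading=180, draw]
    -- iteration 3/3 --
    FD 10.7: (-101.1,9) -> (-111.8,9) [heading=180, draw]
    FD 5.2: (-111.8,9) -> (-117,9) [heading=180, draw]
  ]
]
RT 180: heading 180 -> 0
RT 184: heading 0 -> 176
Final: pos=(-117,9), heading=176, 15 segment(s) drawn

Segment endpoints: x in {-117, -111.8, -101.1, -95.9, -85.2, -80, -69.3, -59.8, -54.6, -43.9, -38.7, -28, -22.8, -12.1, -8, -2.6}, y in {9, 9, 9, 9, 9, 9, 9, 9, 9}
xmin=-117, ymin=9, xmax=-2.6, ymax=9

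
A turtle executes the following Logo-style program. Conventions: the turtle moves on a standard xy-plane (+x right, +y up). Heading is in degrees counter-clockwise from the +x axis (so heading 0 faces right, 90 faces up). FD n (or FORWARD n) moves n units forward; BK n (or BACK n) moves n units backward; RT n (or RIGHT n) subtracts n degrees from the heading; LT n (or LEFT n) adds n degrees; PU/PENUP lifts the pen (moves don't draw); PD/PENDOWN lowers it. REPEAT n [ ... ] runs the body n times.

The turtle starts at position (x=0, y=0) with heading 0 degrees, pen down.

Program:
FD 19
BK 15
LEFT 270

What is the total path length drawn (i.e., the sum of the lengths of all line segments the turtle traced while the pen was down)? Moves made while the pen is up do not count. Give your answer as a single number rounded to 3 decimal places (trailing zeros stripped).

Answer: 34

Derivation:
Executing turtle program step by step:
Start: pos=(0,0), heading=0, pen down
FD 19: (0,0) -> (19,0) [heading=0, draw]
BK 15: (19,0) -> (4,0) [heading=0, draw]
LT 270: heading 0 -> 270
Final: pos=(4,0), heading=270, 2 segment(s) drawn

Segment lengths:
  seg 1: (0,0) -> (19,0), length = 19
  seg 2: (19,0) -> (4,0), length = 15
Total = 34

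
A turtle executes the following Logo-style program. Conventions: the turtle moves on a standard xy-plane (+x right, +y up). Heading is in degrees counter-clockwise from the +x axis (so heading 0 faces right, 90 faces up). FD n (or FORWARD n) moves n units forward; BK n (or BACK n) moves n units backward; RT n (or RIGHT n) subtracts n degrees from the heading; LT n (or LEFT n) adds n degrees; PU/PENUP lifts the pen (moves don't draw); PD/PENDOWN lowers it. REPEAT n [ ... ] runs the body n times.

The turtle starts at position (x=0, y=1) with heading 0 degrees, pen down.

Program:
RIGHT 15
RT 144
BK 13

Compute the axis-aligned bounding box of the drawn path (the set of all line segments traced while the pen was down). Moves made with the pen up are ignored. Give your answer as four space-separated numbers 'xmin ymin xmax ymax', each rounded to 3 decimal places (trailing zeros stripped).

Answer: 0 1 12.137 5.659

Derivation:
Executing turtle program step by step:
Start: pos=(0,1), heading=0, pen down
RT 15: heading 0 -> 345
RT 144: heading 345 -> 201
BK 13: (0,1) -> (12.137,5.659) [heading=201, draw]
Final: pos=(12.137,5.659), heading=201, 1 segment(s) drawn

Segment endpoints: x in {0, 12.137}, y in {1, 5.659}
xmin=0, ymin=1, xmax=12.137, ymax=5.659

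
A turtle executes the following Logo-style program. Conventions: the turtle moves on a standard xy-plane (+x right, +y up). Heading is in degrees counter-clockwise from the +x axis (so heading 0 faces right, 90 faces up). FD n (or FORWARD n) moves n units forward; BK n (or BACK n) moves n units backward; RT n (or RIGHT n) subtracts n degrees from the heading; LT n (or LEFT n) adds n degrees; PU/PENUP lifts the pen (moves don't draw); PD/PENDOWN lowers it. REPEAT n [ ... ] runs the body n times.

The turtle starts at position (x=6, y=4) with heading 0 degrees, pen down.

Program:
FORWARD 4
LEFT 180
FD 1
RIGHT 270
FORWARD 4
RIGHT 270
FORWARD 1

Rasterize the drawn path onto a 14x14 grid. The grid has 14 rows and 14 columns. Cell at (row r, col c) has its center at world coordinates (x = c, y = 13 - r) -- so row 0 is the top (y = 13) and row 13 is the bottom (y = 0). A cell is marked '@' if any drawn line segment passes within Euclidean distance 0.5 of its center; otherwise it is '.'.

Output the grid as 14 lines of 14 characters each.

Answer: ..............
..............
..............
..............
..............
..............
..............
..............
..............
......@@@@@...
.........@....
.........@....
.........@....
.........@@...

Derivation:
Segment 0: (6,4) -> (10,4)
Segment 1: (10,4) -> (9,4)
Segment 2: (9,4) -> (9,0)
Segment 3: (9,0) -> (10,0)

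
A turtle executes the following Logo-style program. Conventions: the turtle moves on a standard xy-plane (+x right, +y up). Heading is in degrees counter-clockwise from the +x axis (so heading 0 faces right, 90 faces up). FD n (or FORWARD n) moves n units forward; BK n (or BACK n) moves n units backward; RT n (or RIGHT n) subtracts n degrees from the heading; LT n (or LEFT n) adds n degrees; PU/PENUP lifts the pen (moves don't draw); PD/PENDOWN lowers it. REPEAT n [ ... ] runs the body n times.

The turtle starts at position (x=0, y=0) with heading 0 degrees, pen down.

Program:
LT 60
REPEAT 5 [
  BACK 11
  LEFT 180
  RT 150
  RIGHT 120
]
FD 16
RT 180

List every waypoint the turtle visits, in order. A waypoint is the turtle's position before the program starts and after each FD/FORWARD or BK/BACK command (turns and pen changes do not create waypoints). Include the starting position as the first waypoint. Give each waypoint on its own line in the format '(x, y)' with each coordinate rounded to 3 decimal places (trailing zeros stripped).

Answer: (0, 0)
(-5.5, -9.526)
(-15.026, -4.026)
(-9.526, 5.5)
(0, 0)
(-5.5, -9.526)
(8.356, -17.526)

Derivation:
Executing turtle program step by step:
Start: pos=(0,0), heading=0, pen down
LT 60: heading 0 -> 60
REPEAT 5 [
  -- iteration 1/5 --
  BK 11: (0,0) -> (-5.5,-9.526) [heading=60, draw]
  LT 180: heading 60 -> 240
  RT 150: heading 240 -> 90
  RT 120: heading 90 -> 330
  -- iteration 2/5 --
  BK 11: (-5.5,-9.526) -> (-15.026,-4.026) [heading=330, draw]
  LT 180: heading 330 -> 150
  RT 150: heading 150 -> 0
  RT 120: heading 0 -> 240
  -- iteration 3/5 --
  BK 11: (-15.026,-4.026) -> (-9.526,5.5) [heading=240, draw]
  LT 180: heading 240 -> 60
  RT 150: heading 60 -> 270
  RT 120: heading 270 -> 150
  -- iteration 4/5 --
  BK 11: (-9.526,5.5) -> (0,0) [heading=150, draw]
  LT 180: heading 150 -> 330
  RT 150: heading 330 -> 180
  RT 120: heading 180 -> 60
  -- iteration 5/5 --
  BK 11: (0,0) -> (-5.5,-9.526) [heading=60, draw]
  LT 180: heading 60 -> 240
  RT 150: heading 240 -> 90
  RT 120: heading 90 -> 330
]
FD 16: (-5.5,-9.526) -> (8.356,-17.526) [heading=330, draw]
RT 180: heading 330 -> 150
Final: pos=(8.356,-17.526), heading=150, 6 segment(s) drawn
Waypoints (7 total):
(0, 0)
(-5.5, -9.526)
(-15.026, -4.026)
(-9.526, 5.5)
(0, 0)
(-5.5, -9.526)
(8.356, -17.526)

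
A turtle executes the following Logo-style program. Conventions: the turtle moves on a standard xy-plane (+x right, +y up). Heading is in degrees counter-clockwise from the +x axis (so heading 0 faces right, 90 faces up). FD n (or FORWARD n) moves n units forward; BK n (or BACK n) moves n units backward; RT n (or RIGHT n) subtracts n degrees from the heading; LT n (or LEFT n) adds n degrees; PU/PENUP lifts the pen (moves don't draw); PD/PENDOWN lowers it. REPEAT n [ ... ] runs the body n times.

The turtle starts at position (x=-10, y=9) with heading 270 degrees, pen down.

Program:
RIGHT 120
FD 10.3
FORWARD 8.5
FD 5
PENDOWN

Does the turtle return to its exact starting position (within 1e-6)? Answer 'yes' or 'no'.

Executing turtle program step by step:
Start: pos=(-10,9), heading=270, pen down
RT 120: heading 270 -> 150
FD 10.3: (-10,9) -> (-18.92,14.15) [heading=150, draw]
FD 8.5: (-18.92,14.15) -> (-26.281,18.4) [heading=150, draw]
FD 5: (-26.281,18.4) -> (-30.611,20.9) [heading=150, draw]
PD: pen down
Final: pos=(-30.611,20.9), heading=150, 3 segment(s) drawn

Start position: (-10, 9)
Final position: (-30.611, 20.9)
Distance = 23.8; >= 1e-6 -> NOT closed

Answer: no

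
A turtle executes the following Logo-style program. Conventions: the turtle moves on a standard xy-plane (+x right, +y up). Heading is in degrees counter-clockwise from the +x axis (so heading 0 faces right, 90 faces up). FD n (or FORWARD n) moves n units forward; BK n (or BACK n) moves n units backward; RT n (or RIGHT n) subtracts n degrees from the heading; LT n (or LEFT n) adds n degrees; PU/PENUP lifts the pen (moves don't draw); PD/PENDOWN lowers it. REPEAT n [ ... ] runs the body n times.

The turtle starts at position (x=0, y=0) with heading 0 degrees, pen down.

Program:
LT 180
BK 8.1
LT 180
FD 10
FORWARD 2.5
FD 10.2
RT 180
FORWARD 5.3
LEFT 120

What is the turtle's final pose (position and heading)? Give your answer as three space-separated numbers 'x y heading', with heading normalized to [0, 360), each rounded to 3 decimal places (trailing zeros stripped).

Executing turtle program step by step:
Start: pos=(0,0), heading=0, pen down
LT 180: heading 0 -> 180
BK 8.1: (0,0) -> (8.1,0) [heading=180, draw]
LT 180: heading 180 -> 0
FD 10: (8.1,0) -> (18.1,0) [heading=0, draw]
FD 2.5: (18.1,0) -> (20.6,0) [heading=0, draw]
FD 10.2: (20.6,0) -> (30.8,0) [heading=0, draw]
RT 180: heading 0 -> 180
FD 5.3: (30.8,0) -> (25.5,0) [heading=180, draw]
LT 120: heading 180 -> 300
Final: pos=(25.5,0), heading=300, 5 segment(s) drawn

Answer: 25.5 0 300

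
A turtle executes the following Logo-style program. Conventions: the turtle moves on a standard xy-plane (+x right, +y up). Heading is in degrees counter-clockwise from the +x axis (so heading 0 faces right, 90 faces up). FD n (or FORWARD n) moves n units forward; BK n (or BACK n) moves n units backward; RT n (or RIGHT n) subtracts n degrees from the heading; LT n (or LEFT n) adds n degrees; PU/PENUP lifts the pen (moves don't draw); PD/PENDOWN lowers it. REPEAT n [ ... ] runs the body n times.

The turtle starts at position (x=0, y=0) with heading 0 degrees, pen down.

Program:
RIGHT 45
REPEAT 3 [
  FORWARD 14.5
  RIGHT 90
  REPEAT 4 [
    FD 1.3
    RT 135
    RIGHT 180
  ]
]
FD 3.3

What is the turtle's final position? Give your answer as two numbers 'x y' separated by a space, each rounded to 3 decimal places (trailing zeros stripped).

Executing turtle program step by step:
Start: pos=(0,0), heading=0, pen down
RT 45: heading 0 -> 315
REPEAT 3 [
  -- iteration 1/3 --
  FD 14.5: (0,0) -> (10.253,-10.253) [heading=315, draw]
  RT 90: heading 315 -> 225
  REPEAT 4 [
    -- iteration 1/4 --
    FD 1.3: (10.253,-10.253) -> (9.334,-11.172) [heading=225, draw]
    RT 135: heading 225 -> 90
    RT 180: heading 90 -> 270
    -- iteration 2/4 --
    FD 1.3: (9.334,-11.172) -> (9.334,-12.472) [heading=270, draw]
    RT 135: heading 270 -> 135
    RT 180: heading 135 -> 315
    -- iteration 3/4 --
    FD 1.3: (9.334,-12.472) -> (10.253,-13.392) [heading=315, draw]
    RT 135: heading 315 -> 180
    RT 180: heading 180 -> 0
    -- iteration 4/4 --
    FD 1.3: (10.253,-13.392) -> (11.553,-13.392) [heading=0, draw]
    RT 135: heading 0 -> 225
    RT 180: heading 225 -> 45
  ]
  -- iteration 2/3 --
  FD 14.5: (11.553,-13.392) -> (21.806,-3.138) [heading=45, draw]
  RT 90: heading 45 -> 315
  REPEAT 4 [
    -- iteration 1/4 --
    FD 1.3: (21.806,-3.138) -> (22.725,-4.058) [heading=315, draw]
    RT 135: heading 315 -> 180
    RT 180: heading 180 -> 0
    -- iteration 2/4 --
    FD 1.3: (22.725,-4.058) -> (24.025,-4.058) [heading=0, draw]
    RT 135: heading 0 -> 225
    RT 180: heading 225 -> 45
    -- iteration 3/4 --
    FD 1.3: (24.025,-4.058) -> (24.945,-3.138) [heading=45, draw]
    RT 135: heading 45 -> 270
    RT 180: heading 270 -> 90
    -- iteration 4/4 --
    FD 1.3: (24.945,-3.138) -> (24.945,-1.838) [heading=90, draw]
    RT 135: heading 90 -> 315
    RT 180: heading 315 -> 135
  ]
  -- iteration 3/3 --
  FD 14.5: (24.945,-1.838) -> (14.692,8.415) [heading=135, draw]
  RT 90: heading 135 -> 45
  REPEAT 4 [
    -- iteration 1/4 --
    FD 1.3: (14.692,8.415) -> (15.611,9.334) [heading=45, draw]
    RT 135: heading 45 -> 270
    RT 180: heading 270 -> 90
    -- iteration 2/4 --
    FD 1.3: (15.611,9.334) -> (15.611,10.634) [heading=90, draw]
    RT 135: heading 90 -> 315
    RT 180: heading 315 -> 135
    -- iteration 3/4 --
    FD 1.3: (15.611,10.634) -> (14.692,11.553) [heading=135, draw]
    RT 135: heading 135 -> 0
    RT 180: heading 0 -> 180
    -- iteration 4/4 --
    FD 1.3: (14.692,11.553) -> (13.392,11.553) [heading=180, draw]
    RT 135: heading 180 -> 45
    RT 180: heading 45 -> 225
  ]
]
FD 3.3: (13.392,11.553) -> (11.058,9.22) [heading=225, draw]
Final: pos=(11.058,9.22), heading=225, 16 segment(s) drawn

Answer: 11.058 9.22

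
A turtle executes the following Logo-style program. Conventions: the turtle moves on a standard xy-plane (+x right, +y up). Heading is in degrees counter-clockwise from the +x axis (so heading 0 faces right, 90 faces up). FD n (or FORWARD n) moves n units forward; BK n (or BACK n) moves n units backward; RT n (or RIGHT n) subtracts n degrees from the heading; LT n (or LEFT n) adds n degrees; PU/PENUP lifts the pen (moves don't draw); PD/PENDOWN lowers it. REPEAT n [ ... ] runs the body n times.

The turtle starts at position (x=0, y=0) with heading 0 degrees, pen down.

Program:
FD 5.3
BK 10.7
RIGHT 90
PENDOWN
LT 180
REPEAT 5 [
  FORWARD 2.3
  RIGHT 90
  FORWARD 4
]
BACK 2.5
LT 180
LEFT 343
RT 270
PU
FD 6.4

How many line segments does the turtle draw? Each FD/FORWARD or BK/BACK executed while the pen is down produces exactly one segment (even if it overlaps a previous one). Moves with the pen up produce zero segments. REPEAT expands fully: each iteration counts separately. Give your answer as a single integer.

Answer: 13

Derivation:
Executing turtle program step by step:
Start: pos=(0,0), heading=0, pen down
FD 5.3: (0,0) -> (5.3,0) [heading=0, draw]
BK 10.7: (5.3,0) -> (-5.4,0) [heading=0, draw]
RT 90: heading 0 -> 270
PD: pen down
LT 180: heading 270 -> 90
REPEAT 5 [
  -- iteration 1/5 --
  FD 2.3: (-5.4,0) -> (-5.4,2.3) [heading=90, draw]
  RT 90: heading 90 -> 0
  FD 4: (-5.4,2.3) -> (-1.4,2.3) [heading=0, draw]
  -- iteration 2/5 --
  FD 2.3: (-1.4,2.3) -> (0.9,2.3) [heading=0, draw]
  RT 90: heading 0 -> 270
  FD 4: (0.9,2.3) -> (0.9,-1.7) [heading=270, draw]
  -- iteration 3/5 --
  FD 2.3: (0.9,-1.7) -> (0.9,-4) [heading=270, draw]
  RT 90: heading 270 -> 180
  FD 4: (0.9,-4) -> (-3.1,-4) [heading=180, draw]
  -- iteration 4/5 --
  FD 2.3: (-3.1,-4) -> (-5.4,-4) [heading=180, draw]
  RT 90: heading 180 -> 90
  FD 4: (-5.4,-4) -> (-5.4,0) [heading=90, draw]
  -- iteration 5/5 --
  FD 2.3: (-5.4,0) -> (-5.4,2.3) [heading=90, draw]
  RT 90: heading 90 -> 0
  FD 4: (-5.4,2.3) -> (-1.4,2.3) [heading=0, draw]
]
BK 2.5: (-1.4,2.3) -> (-3.9,2.3) [heading=0, draw]
LT 180: heading 0 -> 180
LT 343: heading 180 -> 163
RT 270: heading 163 -> 253
PU: pen up
FD 6.4: (-3.9,2.3) -> (-5.771,-3.82) [heading=253, move]
Final: pos=(-5.771,-3.82), heading=253, 13 segment(s) drawn
Segments drawn: 13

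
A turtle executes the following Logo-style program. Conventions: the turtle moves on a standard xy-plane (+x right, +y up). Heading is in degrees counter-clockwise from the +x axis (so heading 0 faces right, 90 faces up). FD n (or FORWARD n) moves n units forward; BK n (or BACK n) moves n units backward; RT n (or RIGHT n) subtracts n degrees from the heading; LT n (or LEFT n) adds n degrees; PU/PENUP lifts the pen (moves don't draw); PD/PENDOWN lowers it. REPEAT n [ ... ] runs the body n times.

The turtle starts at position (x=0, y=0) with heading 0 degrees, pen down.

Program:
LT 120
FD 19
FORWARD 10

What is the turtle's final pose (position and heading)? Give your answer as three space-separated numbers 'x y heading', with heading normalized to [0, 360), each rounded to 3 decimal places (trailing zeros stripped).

Answer: -14.5 25.115 120

Derivation:
Executing turtle program step by step:
Start: pos=(0,0), heading=0, pen down
LT 120: heading 0 -> 120
FD 19: (0,0) -> (-9.5,16.454) [heading=120, draw]
FD 10: (-9.5,16.454) -> (-14.5,25.115) [heading=120, draw]
Final: pos=(-14.5,25.115), heading=120, 2 segment(s) drawn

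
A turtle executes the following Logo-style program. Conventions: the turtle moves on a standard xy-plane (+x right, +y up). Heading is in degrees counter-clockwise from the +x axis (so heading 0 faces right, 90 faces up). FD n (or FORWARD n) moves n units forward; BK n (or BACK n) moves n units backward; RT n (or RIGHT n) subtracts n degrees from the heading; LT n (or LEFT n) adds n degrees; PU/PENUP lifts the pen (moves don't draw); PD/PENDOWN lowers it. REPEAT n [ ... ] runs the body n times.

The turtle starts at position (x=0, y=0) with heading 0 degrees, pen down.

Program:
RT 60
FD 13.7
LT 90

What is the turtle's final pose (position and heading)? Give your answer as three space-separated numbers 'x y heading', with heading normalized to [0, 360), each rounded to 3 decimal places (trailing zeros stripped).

Executing turtle program step by step:
Start: pos=(0,0), heading=0, pen down
RT 60: heading 0 -> 300
FD 13.7: (0,0) -> (6.85,-11.865) [heading=300, draw]
LT 90: heading 300 -> 30
Final: pos=(6.85,-11.865), heading=30, 1 segment(s) drawn

Answer: 6.85 -11.865 30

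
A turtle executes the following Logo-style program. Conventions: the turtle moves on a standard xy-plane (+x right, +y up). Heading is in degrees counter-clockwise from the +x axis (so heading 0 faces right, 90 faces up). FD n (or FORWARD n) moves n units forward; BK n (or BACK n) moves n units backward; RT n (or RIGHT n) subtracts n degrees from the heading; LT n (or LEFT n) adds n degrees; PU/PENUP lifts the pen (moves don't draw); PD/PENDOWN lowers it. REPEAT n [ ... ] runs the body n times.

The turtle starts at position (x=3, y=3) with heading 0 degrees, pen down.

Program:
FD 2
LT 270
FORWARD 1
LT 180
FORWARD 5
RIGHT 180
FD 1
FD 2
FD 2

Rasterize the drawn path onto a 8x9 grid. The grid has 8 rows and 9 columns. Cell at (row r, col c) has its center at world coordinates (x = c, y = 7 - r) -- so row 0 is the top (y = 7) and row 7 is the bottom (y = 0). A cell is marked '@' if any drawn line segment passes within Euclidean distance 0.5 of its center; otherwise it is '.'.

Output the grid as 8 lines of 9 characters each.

Answer: .....@...
.....@...
.....@...
.....@...
...@@@...
.....@...
.........
.........

Derivation:
Segment 0: (3,3) -> (5,3)
Segment 1: (5,3) -> (5,2)
Segment 2: (5,2) -> (5,7)
Segment 3: (5,7) -> (5,6)
Segment 4: (5,6) -> (5,4)
Segment 5: (5,4) -> (5,2)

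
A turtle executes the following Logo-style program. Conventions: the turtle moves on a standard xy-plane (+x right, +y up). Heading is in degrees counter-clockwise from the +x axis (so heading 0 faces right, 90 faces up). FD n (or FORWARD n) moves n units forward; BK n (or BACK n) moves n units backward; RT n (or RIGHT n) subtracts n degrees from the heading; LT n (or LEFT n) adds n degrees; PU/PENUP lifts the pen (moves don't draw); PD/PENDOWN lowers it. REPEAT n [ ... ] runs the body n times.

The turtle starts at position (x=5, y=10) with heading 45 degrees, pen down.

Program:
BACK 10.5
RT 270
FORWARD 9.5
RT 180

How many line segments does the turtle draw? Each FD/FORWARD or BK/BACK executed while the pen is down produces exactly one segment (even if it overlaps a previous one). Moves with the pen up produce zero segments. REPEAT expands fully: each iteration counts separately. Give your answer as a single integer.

Answer: 2

Derivation:
Executing turtle program step by step:
Start: pos=(5,10), heading=45, pen down
BK 10.5: (5,10) -> (-2.425,2.575) [heading=45, draw]
RT 270: heading 45 -> 135
FD 9.5: (-2.425,2.575) -> (-9.142,9.293) [heading=135, draw]
RT 180: heading 135 -> 315
Final: pos=(-9.142,9.293), heading=315, 2 segment(s) drawn
Segments drawn: 2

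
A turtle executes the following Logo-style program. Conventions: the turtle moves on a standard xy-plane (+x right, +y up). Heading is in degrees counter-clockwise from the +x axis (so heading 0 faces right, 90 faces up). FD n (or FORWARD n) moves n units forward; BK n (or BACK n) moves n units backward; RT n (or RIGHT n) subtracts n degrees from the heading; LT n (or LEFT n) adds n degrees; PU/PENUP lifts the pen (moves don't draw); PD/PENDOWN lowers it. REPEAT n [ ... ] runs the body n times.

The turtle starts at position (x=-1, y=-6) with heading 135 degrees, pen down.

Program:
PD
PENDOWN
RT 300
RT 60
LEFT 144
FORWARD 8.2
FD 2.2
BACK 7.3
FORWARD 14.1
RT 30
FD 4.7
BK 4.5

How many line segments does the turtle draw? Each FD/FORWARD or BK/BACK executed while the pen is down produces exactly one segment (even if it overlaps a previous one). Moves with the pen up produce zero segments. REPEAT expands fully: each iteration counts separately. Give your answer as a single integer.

Executing turtle program step by step:
Start: pos=(-1,-6), heading=135, pen down
PD: pen down
PD: pen down
RT 300: heading 135 -> 195
RT 60: heading 195 -> 135
LT 144: heading 135 -> 279
FD 8.2: (-1,-6) -> (0.283,-14.099) [heading=279, draw]
FD 2.2: (0.283,-14.099) -> (0.627,-16.272) [heading=279, draw]
BK 7.3: (0.627,-16.272) -> (-0.515,-9.062) [heading=279, draw]
FD 14.1: (-0.515,-9.062) -> (1.691,-22.988) [heading=279, draw]
RT 30: heading 279 -> 249
FD 4.7: (1.691,-22.988) -> (0.006,-27.376) [heading=249, draw]
BK 4.5: (0.006,-27.376) -> (1.619,-23.175) [heading=249, draw]
Final: pos=(1.619,-23.175), heading=249, 6 segment(s) drawn
Segments drawn: 6

Answer: 6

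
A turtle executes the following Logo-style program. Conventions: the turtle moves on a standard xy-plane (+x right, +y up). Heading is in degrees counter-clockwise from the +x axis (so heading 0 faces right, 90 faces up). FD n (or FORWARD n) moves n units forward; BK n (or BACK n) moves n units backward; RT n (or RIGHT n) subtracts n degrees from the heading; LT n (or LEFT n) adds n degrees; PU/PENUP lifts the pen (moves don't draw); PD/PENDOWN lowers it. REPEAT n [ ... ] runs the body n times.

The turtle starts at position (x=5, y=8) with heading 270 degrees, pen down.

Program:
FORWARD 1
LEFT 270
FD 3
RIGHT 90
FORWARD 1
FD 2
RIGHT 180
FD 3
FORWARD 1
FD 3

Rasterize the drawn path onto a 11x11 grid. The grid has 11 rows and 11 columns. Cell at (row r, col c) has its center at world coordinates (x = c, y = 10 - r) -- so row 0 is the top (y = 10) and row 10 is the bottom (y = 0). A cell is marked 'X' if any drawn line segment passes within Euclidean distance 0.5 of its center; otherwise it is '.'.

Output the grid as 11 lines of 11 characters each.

Segment 0: (5,8) -> (5,7)
Segment 1: (5,7) -> (2,7)
Segment 2: (2,7) -> (2,8)
Segment 3: (2,8) -> (2,10)
Segment 4: (2,10) -> (2,7)
Segment 5: (2,7) -> (2,6)
Segment 6: (2,6) -> (2,3)

Answer: ..X........
..X........
..X..X.....
..XXXX.....
..X........
..X........
..X........
..X........
...........
...........
...........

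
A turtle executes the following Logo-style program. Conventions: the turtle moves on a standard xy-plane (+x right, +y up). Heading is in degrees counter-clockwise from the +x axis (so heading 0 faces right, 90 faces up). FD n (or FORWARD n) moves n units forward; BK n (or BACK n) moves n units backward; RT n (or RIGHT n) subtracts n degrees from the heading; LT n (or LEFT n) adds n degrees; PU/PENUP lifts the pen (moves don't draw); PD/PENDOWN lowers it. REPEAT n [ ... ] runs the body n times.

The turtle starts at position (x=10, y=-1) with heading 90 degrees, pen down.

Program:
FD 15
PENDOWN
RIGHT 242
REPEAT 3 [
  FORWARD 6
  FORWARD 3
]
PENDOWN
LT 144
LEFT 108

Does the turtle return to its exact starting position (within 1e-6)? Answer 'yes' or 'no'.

Answer: no

Derivation:
Executing turtle program step by step:
Start: pos=(10,-1), heading=90, pen down
FD 15: (10,-1) -> (10,14) [heading=90, draw]
PD: pen down
RT 242: heading 90 -> 208
REPEAT 3 [
  -- iteration 1/3 --
  FD 6: (10,14) -> (4.702,11.183) [heading=208, draw]
  FD 3: (4.702,11.183) -> (2.053,9.775) [heading=208, draw]
  -- iteration 2/3 --
  FD 6: (2.053,9.775) -> (-3.244,6.958) [heading=208, draw]
  FD 3: (-3.244,6.958) -> (-5.893,5.55) [heading=208, draw]
  -- iteration 3/3 --
  FD 6: (-5.893,5.55) -> (-11.191,2.733) [heading=208, draw]
  FD 3: (-11.191,2.733) -> (-13.84,1.324) [heading=208, draw]
]
PD: pen down
LT 144: heading 208 -> 352
LT 108: heading 352 -> 100
Final: pos=(-13.84,1.324), heading=100, 7 segment(s) drawn

Start position: (10, -1)
Final position: (-13.84, 1.324)
Distance = 23.953; >= 1e-6 -> NOT closed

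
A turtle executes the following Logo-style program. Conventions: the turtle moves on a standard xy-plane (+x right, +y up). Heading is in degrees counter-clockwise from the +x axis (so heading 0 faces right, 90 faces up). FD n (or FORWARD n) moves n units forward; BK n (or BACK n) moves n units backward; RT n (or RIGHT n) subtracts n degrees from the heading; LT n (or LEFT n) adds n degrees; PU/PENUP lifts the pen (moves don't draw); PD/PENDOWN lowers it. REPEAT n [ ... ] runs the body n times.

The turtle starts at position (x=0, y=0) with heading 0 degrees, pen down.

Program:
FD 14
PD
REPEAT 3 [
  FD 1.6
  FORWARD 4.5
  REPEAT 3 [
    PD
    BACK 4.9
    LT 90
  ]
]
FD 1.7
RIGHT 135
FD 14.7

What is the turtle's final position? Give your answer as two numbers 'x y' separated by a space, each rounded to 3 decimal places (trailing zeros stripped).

Executing turtle program step by step:
Start: pos=(0,0), heading=0, pen down
FD 14: (0,0) -> (14,0) [heading=0, draw]
PD: pen down
REPEAT 3 [
  -- iteration 1/3 --
  FD 1.6: (14,0) -> (15.6,0) [heading=0, draw]
  FD 4.5: (15.6,0) -> (20.1,0) [heading=0, draw]
  REPEAT 3 [
    -- iteration 1/3 --
    PD: pen down
    BK 4.9: (20.1,0) -> (15.2,0) [heading=0, draw]
    LT 90: heading 0 -> 90
    -- iteration 2/3 --
    PD: pen down
    BK 4.9: (15.2,0) -> (15.2,-4.9) [heading=90, draw]
    LT 90: heading 90 -> 180
    -- iteration 3/3 --
    PD: pen down
    BK 4.9: (15.2,-4.9) -> (20.1,-4.9) [heading=180, draw]
    LT 90: heading 180 -> 270
  ]
  -- iteration 2/3 --
  FD 1.6: (20.1,-4.9) -> (20.1,-6.5) [heading=270, draw]
  FD 4.5: (20.1,-6.5) -> (20.1,-11) [heading=270, draw]
  REPEAT 3 [
    -- iteration 1/3 --
    PD: pen down
    BK 4.9: (20.1,-11) -> (20.1,-6.1) [heading=270, draw]
    LT 90: heading 270 -> 0
    -- iteration 2/3 --
    PD: pen down
    BK 4.9: (20.1,-6.1) -> (15.2,-6.1) [heading=0, draw]
    LT 90: heading 0 -> 90
    -- iteration 3/3 --
    PD: pen down
    BK 4.9: (15.2,-6.1) -> (15.2,-11) [heading=90, draw]
    LT 90: heading 90 -> 180
  ]
  -- iteration 3/3 --
  FD 1.6: (15.2,-11) -> (13.6,-11) [heading=180, draw]
  FD 4.5: (13.6,-11) -> (9.1,-11) [heading=180, draw]
  REPEAT 3 [
    -- iteration 1/3 --
    PD: pen down
    BK 4.9: (9.1,-11) -> (14,-11) [heading=180, draw]
    LT 90: heading 180 -> 270
    -- iteration 2/3 --
    PD: pen down
    BK 4.9: (14,-11) -> (14,-6.1) [heading=270, draw]
    LT 90: heading 270 -> 0
    -- iteration 3/3 --
    PD: pen down
    BK 4.9: (14,-6.1) -> (9.1,-6.1) [heading=0, draw]
    LT 90: heading 0 -> 90
  ]
]
FD 1.7: (9.1,-6.1) -> (9.1,-4.4) [heading=90, draw]
RT 135: heading 90 -> 315
FD 14.7: (9.1,-4.4) -> (19.494,-14.794) [heading=315, draw]
Final: pos=(19.494,-14.794), heading=315, 18 segment(s) drawn

Answer: 19.494 -14.794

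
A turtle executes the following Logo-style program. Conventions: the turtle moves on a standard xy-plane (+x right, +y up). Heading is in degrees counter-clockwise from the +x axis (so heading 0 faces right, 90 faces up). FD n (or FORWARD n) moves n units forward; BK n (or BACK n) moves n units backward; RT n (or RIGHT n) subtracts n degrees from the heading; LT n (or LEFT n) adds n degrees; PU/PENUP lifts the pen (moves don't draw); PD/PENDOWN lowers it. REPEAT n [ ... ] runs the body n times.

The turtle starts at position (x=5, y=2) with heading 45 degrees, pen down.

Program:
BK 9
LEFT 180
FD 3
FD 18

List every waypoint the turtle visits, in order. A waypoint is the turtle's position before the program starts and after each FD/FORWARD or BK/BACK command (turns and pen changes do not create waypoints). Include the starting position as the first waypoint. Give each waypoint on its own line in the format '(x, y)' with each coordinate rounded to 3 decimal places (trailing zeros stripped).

Answer: (5, 2)
(-1.364, -4.364)
(-3.485, -6.485)
(-16.213, -19.213)

Derivation:
Executing turtle program step by step:
Start: pos=(5,2), heading=45, pen down
BK 9: (5,2) -> (-1.364,-4.364) [heading=45, draw]
LT 180: heading 45 -> 225
FD 3: (-1.364,-4.364) -> (-3.485,-6.485) [heading=225, draw]
FD 18: (-3.485,-6.485) -> (-16.213,-19.213) [heading=225, draw]
Final: pos=(-16.213,-19.213), heading=225, 3 segment(s) drawn
Waypoints (4 total):
(5, 2)
(-1.364, -4.364)
(-3.485, -6.485)
(-16.213, -19.213)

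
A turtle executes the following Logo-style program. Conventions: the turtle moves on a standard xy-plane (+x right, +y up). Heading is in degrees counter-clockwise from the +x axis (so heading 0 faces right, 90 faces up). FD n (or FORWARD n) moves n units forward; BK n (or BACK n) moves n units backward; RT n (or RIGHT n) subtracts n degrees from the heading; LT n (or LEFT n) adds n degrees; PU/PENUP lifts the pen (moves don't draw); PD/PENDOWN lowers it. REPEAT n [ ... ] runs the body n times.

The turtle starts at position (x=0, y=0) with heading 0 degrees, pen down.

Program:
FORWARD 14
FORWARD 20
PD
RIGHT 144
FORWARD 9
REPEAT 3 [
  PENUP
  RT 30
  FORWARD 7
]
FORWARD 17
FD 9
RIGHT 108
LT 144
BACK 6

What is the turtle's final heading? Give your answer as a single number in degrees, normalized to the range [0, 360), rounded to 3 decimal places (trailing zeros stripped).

Executing turtle program step by step:
Start: pos=(0,0), heading=0, pen down
FD 14: (0,0) -> (14,0) [heading=0, draw]
FD 20: (14,0) -> (34,0) [heading=0, draw]
PD: pen down
RT 144: heading 0 -> 216
FD 9: (34,0) -> (26.719,-5.29) [heading=216, draw]
REPEAT 3 [
  -- iteration 1/3 --
  PU: pen up
  RT 30: heading 216 -> 186
  FD 7: (26.719,-5.29) -> (19.757,-6.022) [heading=186, move]
  -- iteration 2/3 --
  PU: pen up
  RT 30: heading 186 -> 156
  FD 7: (19.757,-6.022) -> (13.362,-3.175) [heading=156, move]
  -- iteration 3/3 --
  PU: pen up
  RT 30: heading 156 -> 126
  FD 7: (13.362,-3.175) -> (9.248,2.489) [heading=126, move]
]
FD 17: (9.248,2.489) -> (-0.744,16.242) [heading=126, move]
FD 9: (-0.744,16.242) -> (-6.035,23.523) [heading=126, move]
RT 108: heading 126 -> 18
LT 144: heading 18 -> 162
BK 6: (-6.035,23.523) -> (-0.328,21.669) [heading=162, move]
Final: pos=(-0.328,21.669), heading=162, 3 segment(s) drawn

Answer: 162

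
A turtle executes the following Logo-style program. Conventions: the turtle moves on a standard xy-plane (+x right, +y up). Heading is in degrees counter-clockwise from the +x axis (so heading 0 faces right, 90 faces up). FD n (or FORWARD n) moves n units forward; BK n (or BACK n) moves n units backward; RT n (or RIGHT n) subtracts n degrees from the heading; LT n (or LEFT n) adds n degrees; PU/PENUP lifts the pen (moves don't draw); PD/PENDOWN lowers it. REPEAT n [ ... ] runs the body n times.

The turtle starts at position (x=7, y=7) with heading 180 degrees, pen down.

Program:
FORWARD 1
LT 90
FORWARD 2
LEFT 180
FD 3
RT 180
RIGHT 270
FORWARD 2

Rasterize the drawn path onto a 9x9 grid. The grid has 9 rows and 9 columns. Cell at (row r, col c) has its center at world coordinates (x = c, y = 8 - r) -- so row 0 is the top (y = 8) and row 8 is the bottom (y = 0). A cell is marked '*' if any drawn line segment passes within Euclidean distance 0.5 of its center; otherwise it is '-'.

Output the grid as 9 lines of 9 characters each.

Segment 0: (7,7) -> (6,7)
Segment 1: (6,7) -> (6,5)
Segment 2: (6,5) -> (6,8)
Segment 3: (6,8) -> (8,8)

Answer: ------***
------**-
------*--
------*--
---------
---------
---------
---------
---------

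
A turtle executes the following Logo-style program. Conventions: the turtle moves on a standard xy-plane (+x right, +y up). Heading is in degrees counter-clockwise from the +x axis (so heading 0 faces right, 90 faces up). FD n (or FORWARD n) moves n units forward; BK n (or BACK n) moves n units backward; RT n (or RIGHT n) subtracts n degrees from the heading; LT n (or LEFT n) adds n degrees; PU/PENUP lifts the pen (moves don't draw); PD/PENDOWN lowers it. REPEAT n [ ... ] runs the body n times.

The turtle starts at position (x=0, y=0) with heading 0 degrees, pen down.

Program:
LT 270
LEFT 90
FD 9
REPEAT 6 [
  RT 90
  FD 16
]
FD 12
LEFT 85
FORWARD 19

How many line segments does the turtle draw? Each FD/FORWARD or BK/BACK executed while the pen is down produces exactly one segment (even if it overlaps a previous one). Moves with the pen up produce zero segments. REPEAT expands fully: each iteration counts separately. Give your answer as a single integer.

Executing turtle program step by step:
Start: pos=(0,0), heading=0, pen down
LT 270: heading 0 -> 270
LT 90: heading 270 -> 0
FD 9: (0,0) -> (9,0) [heading=0, draw]
REPEAT 6 [
  -- iteration 1/6 --
  RT 90: heading 0 -> 270
  FD 16: (9,0) -> (9,-16) [heading=270, draw]
  -- iteration 2/6 --
  RT 90: heading 270 -> 180
  FD 16: (9,-16) -> (-7,-16) [heading=180, draw]
  -- iteration 3/6 --
  RT 90: heading 180 -> 90
  FD 16: (-7,-16) -> (-7,0) [heading=90, draw]
  -- iteration 4/6 --
  RT 90: heading 90 -> 0
  FD 16: (-7,0) -> (9,0) [heading=0, draw]
  -- iteration 5/6 --
  RT 90: heading 0 -> 270
  FD 16: (9,0) -> (9,-16) [heading=270, draw]
  -- iteration 6/6 --
  RT 90: heading 270 -> 180
  FD 16: (9,-16) -> (-7,-16) [heading=180, draw]
]
FD 12: (-7,-16) -> (-19,-16) [heading=180, draw]
LT 85: heading 180 -> 265
FD 19: (-19,-16) -> (-20.656,-34.928) [heading=265, draw]
Final: pos=(-20.656,-34.928), heading=265, 9 segment(s) drawn
Segments drawn: 9

Answer: 9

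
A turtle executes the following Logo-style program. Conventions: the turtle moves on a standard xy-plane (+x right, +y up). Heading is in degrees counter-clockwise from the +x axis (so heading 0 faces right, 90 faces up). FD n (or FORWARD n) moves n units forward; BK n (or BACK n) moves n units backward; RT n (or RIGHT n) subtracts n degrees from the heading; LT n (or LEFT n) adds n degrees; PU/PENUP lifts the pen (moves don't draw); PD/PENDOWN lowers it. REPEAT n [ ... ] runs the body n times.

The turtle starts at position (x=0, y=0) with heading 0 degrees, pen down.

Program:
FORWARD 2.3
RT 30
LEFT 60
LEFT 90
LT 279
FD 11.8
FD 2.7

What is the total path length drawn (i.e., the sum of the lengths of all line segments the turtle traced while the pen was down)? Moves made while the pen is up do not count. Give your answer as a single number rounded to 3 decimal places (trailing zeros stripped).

Executing turtle program step by step:
Start: pos=(0,0), heading=0, pen down
FD 2.3: (0,0) -> (2.3,0) [heading=0, draw]
RT 30: heading 0 -> 330
LT 60: heading 330 -> 30
LT 90: heading 30 -> 120
LT 279: heading 120 -> 39
FD 11.8: (2.3,0) -> (11.47,7.426) [heading=39, draw]
FD 2.7: (11.47,7.426) -> (13.569,9.125) [heading=39, draw]
Final: pos=(13.569,9.125), heading=39, 3 segment(s) drawn

Segment lengths:
  seg 1: (0,0) -> (2.3,0), length = 2.3
  seg 2: (2.3,0) -> (11.47,7.426), length = 11.8
  seg 3: (11.47,7.426) -> (13.569,9.125), length = 2.7
Total = 16.8

Answer: 16.8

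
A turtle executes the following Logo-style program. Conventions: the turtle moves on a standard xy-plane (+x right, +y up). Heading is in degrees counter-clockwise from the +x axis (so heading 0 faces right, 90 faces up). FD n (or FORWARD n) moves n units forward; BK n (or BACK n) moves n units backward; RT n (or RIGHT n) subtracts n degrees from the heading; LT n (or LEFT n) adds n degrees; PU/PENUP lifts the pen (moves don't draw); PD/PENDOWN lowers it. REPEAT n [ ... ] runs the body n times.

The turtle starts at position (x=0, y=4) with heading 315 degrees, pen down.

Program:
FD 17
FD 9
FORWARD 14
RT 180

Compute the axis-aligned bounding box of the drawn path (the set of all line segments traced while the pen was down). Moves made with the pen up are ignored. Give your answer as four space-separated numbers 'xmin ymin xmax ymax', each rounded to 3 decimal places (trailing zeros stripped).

Answer: 0 -24.284 28.284 4

Derivation:
Executing turtle program step by step:
Start: pos=(0,4), heading=315, pen down
FD 17: (0,4) -> (12.021,-8.021) [heading=315, draw]
FD 9: (12.021,-8.021) -> (18.385,-14.385) [heading=315, draw]
FD 14: (18.385,-14.385) -> (28.284,-24.284) [heading=315, draw]
RT 180: heading 315 -> 135
Final: pos=(28.284,-24.284), heading=135, 3 segment(s) drawn

Segment endpoints: x in {0, 12.021, 18.385, 28.284}, y in {-24.284, -14.385, -8.021, 4}
xmin=0, ymin=-24.284, xmax=28.284, ymax=4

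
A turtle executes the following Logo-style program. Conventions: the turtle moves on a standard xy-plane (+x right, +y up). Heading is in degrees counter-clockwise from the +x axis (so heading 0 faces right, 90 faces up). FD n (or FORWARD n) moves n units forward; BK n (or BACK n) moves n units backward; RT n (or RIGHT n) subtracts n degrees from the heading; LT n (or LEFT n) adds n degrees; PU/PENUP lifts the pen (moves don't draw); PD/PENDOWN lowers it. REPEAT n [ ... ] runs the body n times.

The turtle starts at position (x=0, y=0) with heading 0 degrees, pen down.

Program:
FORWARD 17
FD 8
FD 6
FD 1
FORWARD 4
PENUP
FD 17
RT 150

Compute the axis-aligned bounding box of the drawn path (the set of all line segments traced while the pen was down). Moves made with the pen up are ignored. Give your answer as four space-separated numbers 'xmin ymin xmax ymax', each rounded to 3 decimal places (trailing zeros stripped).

Executing turtle program step by step:
Start: pos=(0,0), heading=0, pen down
FD 17: (0,0) -> (17,0) [heading=0, draw]
FD 8: (17,0) -> (25,0) [heading=0, draw]
FD 6: (25,0) -> (31,0) [heading=0, draw]
FD 1: (31,0) -> (32,0) [heading=0, draw]
FD 4: (32,0) -> (36,0) [heading=0, draw]
PU: pen up
FD 17: (36,0) -> (53,0) [heading=0, move]
RT 150: heading 0 -> 210
Final: pos=(53,0), heading=210, 5 segment(s) drawn

Segment endpoints: x in {0, 17, 25, 31, 32, 36}, y in {0}
xmin=0, ymin=0, xmax=36, ymax=0

Answer: 0 0 36 0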